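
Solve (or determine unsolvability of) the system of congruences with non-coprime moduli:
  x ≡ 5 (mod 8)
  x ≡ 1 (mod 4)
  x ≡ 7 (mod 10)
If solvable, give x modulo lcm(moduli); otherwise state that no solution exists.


Moduli 8, 4, 10 are not pairwise coprime, so CRT works modulo lcm(m_i) when all pairwise compatibility conditions hold.
Pairwise compatibility: gcd(m_i, m_j) must divide a_i - a_j for every pair.
Merge one congruence at a time:
  Start: x ≡ 5 (mod 8).
  Combine with x ≡ 1 (mod 4): gcd(8, 4) = 4; 1 - 5 = -4, which IS divisible by 4, so compatible.
    Write x = 5 + 8·t and substitute into x ≡ 1 (mod 4): 8·t ≡ 1 − 5 = -4 (mod 4).
    Divide the congruence (and modulus) by g = 4: 2·t ≡ -1 (mod 1).
    Modulo 1 every t works; take t = 0.
    Then x = 5 + 8·0 = 5, valid modulo lcm(8, 4) = 8: x ≡ 5 (mod 8).
  Combine with x ≡ 7 (mod 10): gcd(8, 10) = 2; 7 - 5 = 2, which IS divisible by 2, so compatible.
    Write x = 5 + 8·t and substitute into x ≡ 7 (mod 10): 8·t ≡ 7 − 5 = 2 (mod 10).
    Divide the congruence (and modulus) by g = 2: 4·t ≡ 1 (mod 5).
    The inverse of 4 mod 5 is 4 (since 4·4 = 16 = 3·5 + 1), so t ≡ 4·1 = 4 ≡ 4 (mod 5).
    Then x = 5 + 8·4 = 37, valid modulo lcm(8, 10) = 40: x ≡ 37 (mod 40).
Verify: 37 mod 8 = 5, 37 mod 4 = 1, 37 mod 10 = 7.

x ≡ 37 (mod 40).


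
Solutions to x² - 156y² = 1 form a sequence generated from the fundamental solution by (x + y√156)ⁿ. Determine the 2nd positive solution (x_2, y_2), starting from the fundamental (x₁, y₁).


Step 1: Find the fundamental solution (x₁, y₁) of x² - 156y² = 1.
  Expand √156 as a continued fraction. a₀ = ⌊√156⌋ = 12; iterate m_{k+1} = d_k·a_k − m_k, d_{k+1} = (156 − m_{k+1}²)/d_k, a_{k+1} = ⌊(a₀ + m_{k+1})/d_{k+1}⌋ (starting m₀ = 0, d₀ = 1), with convergents p_k = a_k·p_{k-1} + p_{k-2}, q_k = a_k·q_{k-1} + q_{k-2} (p₋₁ = 1, q₋₁ = 0):
  k = 0: a₀ = 12; p₀/q₀ = 12/1; p₀² − 156·q₀² = 144 − 156 = -12.
  k = 1: m = 12, d = 12, a = ⌊(12 + 12)/12⌋ = 2; p/q = (2·12 + 1)/(2·1 + 0) = 25/2; p² − 156·q² = 625 − 624 = 1.
  The first convergent with p² − 156·q² = 1 gives the fundamental solution (x₁, y₁) = (25, 2).
Step 2: Apply the recurrence (x_{n+1}, y_{n+1}) = (x₁x_n + 156y₁y_n, x₁y_n + y₁x_n) repeatedly.
  From (x_1, y_1) = (25, 2): x_2 = 25·25 + 156·2·2 = 1249; y_2 = 25·2 + 2·25 = 100.
Step 3: Verify x_2² - 156·y_2² = 1560001 - 1560000 = 1 (should be 1). ✓

(x_1, y_1) = (25, 2); (x_2, y_2) = (1249, 100).


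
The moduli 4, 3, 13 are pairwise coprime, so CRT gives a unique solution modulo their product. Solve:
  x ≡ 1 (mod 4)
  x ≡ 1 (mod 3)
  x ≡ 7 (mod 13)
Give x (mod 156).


Moduli 4, 3, 13 are pairwise coprime; by CRT there is a unique solution modulo M = 4 · 3 · 13 = 156.
Solve pairwise, accumulating the modulus:
  Start with x ≡ 1 (mod 4).
  Combine with x ≡ 1 (mod 3): since gcd(4, 3) = 1, we get a unique residue mod 12.
    Write x = 1 + 4·t and substitute into x ≡ 1 (mod 3): 4·t ≡ 1 − 1 = 0 (mod 3).
    Reduce coefficients mod 3: 1·t ≡ 0 (mod 3).
    So t ≡ 0 (mod 3).
    Then x = 1 + 4·0 = 1, valid modulo lcm(4, 3) = 12: x ≡ 1 (mod 12).
  Combine with x ≡ 7 (mod 13): since gcd(12, 13) = 1, we get a unique residue mod 156.
    Write x = 1 + 12·t and substitute into x ≡ 7 (mod 13): 12·t ≡ 7 − 1 = 6 (mod 13).
    The inverse of 12 mod 13 is 12 (since 12·12 = 144 = 11·13 + 1), so t ≡ 12·6 = 72 ≡ 7 (mod 13).
    Then x = 1 + 12·7 = 85, valid modulo lcm(12, 13) = 156: x ≡ 85 (mod 156).
Verify: 85 mod 4 = 1 ✓, 85 mod 3 = 1 ✓, 85 mod 13 = 7 ✓.

x ≡ 85 (mod 156).


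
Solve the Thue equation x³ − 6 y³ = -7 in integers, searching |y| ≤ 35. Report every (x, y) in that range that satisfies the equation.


The equation is x³ - 6y³ = -7. For fixed y, x³ = 6·y³ − 7, so a solution requires the RHS to be a perfect cube.
Strategy: iterate y from -35 to 35, compute RHS = 6·y³ − 7, and check whether it is a (positive or negative) perfect cube.
Check small values of y:
  y = 0: RHS = -7 is not a perfect cube.
  y = 1: RHS = -1 = (-1)³ ⇒ x = -1 works.
  y = -1: RHS = -13 is not a perfect cube.
  y = 2: RHS = 41 is not a perfect cube.
  y = -2: RHS = -55 is not a perfect cube.
  y = 3: RHS = 155 is not a perfect cube.
  y = -3: RHS = -169 is not a perfect cube.
Continuing the search up to |y| = 35 finds no further solutions beyond those listed.
Collected solutions: (-1, 1).

Solutions (with |y| ≤ 35): (-1, 1).


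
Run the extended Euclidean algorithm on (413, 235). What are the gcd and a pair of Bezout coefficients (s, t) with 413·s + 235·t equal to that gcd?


Euclidean algorithm on (413, 235) — divide until remainder is 0:
  413 = 1 · 235 + 178
  235 = 1 · 178 + 57
  178 = 3 · 57 + 7
  57 = 8 · 7 + 1
  7 = 7 · 1 + 0
gcd(413, 235) = 1.
Track Bezout coefficients alongside the remainders: start with r₀ = 413 = a·1 + b·0 (s = 1, t = 0) and r₁ = 235 = a·0 + b·1 (s = 0, t = 1); each new remainder r_{k+1} = r_{k-1} − q_k·r_k inherits s_{k+1} = s_{k-1} − q_k·s_k, t_{k+1} = t_{k-1} − q_k·t_k, so r_k = a·s_k + b·t_k at every step:
  q = 1: r = 178, s = 1 − 1·0 = 1, t = 0 − 1·1 = -1  (check: 413·1 + 235·(-1) = 178)
  q = 1: r = 57, s = 0 − 1·1 = -1, t = 1 − 1·(-1) = 2  (check: 413·(-1) + 235·2 = 57)
  q = 3: r = 7, s = 1 − 3·(-1) = 4, t = -1 − 3·2 = -7  (check: 413·4 + 235·(-7) = 7)
  q = 8: r = 1, s = -1 − 8·4 = -33, t = 2 − 8·(-7) = 58  (check: 413·(-33) + 235·58 = 1)
The row with r = 1 (the gcd) gives the Bezout coefficients s = -33, t = 58.
Result: 413 · (-33) + 235 · (58) = 1.

gcd(413, 235) = 1; s = -33, t = 58 (check: 413·(-33) + 235·58 = 1).


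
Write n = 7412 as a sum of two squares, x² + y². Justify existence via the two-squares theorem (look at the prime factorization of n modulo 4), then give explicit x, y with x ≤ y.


Step 1: Factor n = 7412 = 2^2 · 17 · 109.
Step 2: Check the mod-4 condition on each prime factor: 2 = 2 (special); 17 ≡ 1 (mod 4), exponent 1; 109 ≡ 1 (mod 4), exponent 1.
All primes ≡ 3 (mod 4) appear to even exponent (or don't appear), so by the two-squares theorem n IS expressible as a sum of two squares.
Step 3: Build a representation. Group n = k² · m with k = 2 and m = 17 · 109 = 1853 (a product of primes ≡ 1 (mod 4)); a representation of m scales to one of n via (k·x)² + (k·y)² = k²(x² + y²). Each prime p ≡ 1 (mod 4) is itself a sum of two squares; find a² by testing p − a² for a perfect square:
  17: 17 − 1² = 16 = 4² ⇒ 17 = 1² + 4².
  109: 109 − 1² = 108, 109 − 2² = 105, 109 − 3² = 100 = 10² ⇒ 109 = 3² + 10².
  Combine using the Brahmagupta–Fibonacci identity (a² + b²)(c² + d²) = (ac − bd)² + (ad + bc)² = (ac + bd)² + (ad − bc)²:
  17 · 109 = 1853: from (1² + 4²)(3² + 10²), take (1·3 − 4·10, 1·10 + 4·3) = (3 − 40, 10 + 12) = (-37, 22); dropping signs (only squares matter) gives (37, 22); check 37² + 22² = 1369 + 484 = 1853 ✓.
  Scale by k = 2: (2·37, 2·22) = (74, 44).
Step 4: Order so x ≤ y and verify: 44² + 74² = 1936 + 5476 = 7412 = n. ✓

n = 7412 = 44² + 74² (one valid representation with x ≤ y).


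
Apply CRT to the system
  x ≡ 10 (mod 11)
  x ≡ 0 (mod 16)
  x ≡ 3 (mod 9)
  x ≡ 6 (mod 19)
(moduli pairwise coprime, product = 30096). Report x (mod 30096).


Product of moduli M = 11 · 16 · 9 · 19 = 30096.
Merge one congruence at a time:
  Start: x ≡ 10 (mod 11).
  Combine with x ≡ 0 (mod 16); new modulus lcm = 176.
    Write x = 10 + 11·t and substitute into x ≡ 0 (mod 16): 11·t ≡ 0 − 10 = -10 (mod 16).
    Reduce coefficients mod 16: 11·t ≡ 6 (mod 16).
    The inverse of 11 mod 16 is 3 (since 11·3 = 33 = 2·16 + 1), so t ≡ 3·6 = 18 ≡ 2 (mod 16).
    Then x = 10 + 11·2 = 32, valid modulo lcm(11, 16) = 176: x ≡ 32 (mod 176).
  Combine with x ≡ 3 (mod 9); new modulus lcm = 1584.
    Write x = 32 + 176·t and substitute into x ≡ 3 (mod 9): 176·t ≡ 3 − 32 = -29 (mod 9).
    Reduce coefficients mod 9: 5·t ≡ 7 (mod 9).
    The inverse of 5 mod 9 is 2 (since 5·2 = 10 = 1·9 + 1), so t ≡ 2·7 = 14 ≡ 5 (mod 9).
    Then x = 32 + 176·5 = 912, valid modulo lcm(176, 9) = 1584: x ≡ 912 (mod 1584).
  Combine with x ≡ 6 (mod 19); new modulus lcm = 30096.
    Write x = 912 + 1584·t and substitute into x ≡ 6 (mod 19): 1584·t ≡ 6 − 912 = -906 (mod 19).
    Reduce coefficients mod 19: 7·t ≡ 6 (mod 19).
    The inverse of 7 mod 19 is 11 (since 7·11 = 77 = 4·19 + 1), so t ≡ 11·6 = 66 ≡ 9 (mod 19).
    Then x = 912 + 1584·9 = 15168, valid modulo lcm(1584, 19) = 30096: x ≡ 15168 (mod 30096).
Verify against each original: 15168 mod 11 = 10, 15168 mod 16 = 0, 15168 mod 9 = 3, 15168 mod 19 = 6.

x ≡ 15168 (mod 30096).


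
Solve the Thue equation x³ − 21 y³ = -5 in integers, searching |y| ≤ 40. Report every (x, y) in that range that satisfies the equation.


The equation is x³ - 21y³ = -5. For fixed y, x³ = 21·y³ − 5, so a solution requires the RHS to be a perfect cube.
Strategy: iterate y from -40 to 40, compute RHS = 21·y³ − 5, and check whether it is a (positive or negative) perfect cube.
Check small values of y:
  y = 0: RHS = -5 is not a perfect cube.
  y = 1: RHS = 16 is not a perfect cube.
  y = -1: RHS = -26 is not a perfect cube.
  y = 2: RHS = 163 is not a perfect cube.
  y = -2: RHS = -173 is not a perfect cube.
  y = 3: RHS = 562 is not a perfect cube.
  y = -3: RHS = -572 is not a perfect cube.
Continuing the search up to |y| = 40 finds no solutions either.
No (x, y) in the scanned range satisfies the equation.

No integer solutions with |y| ≤ 40.


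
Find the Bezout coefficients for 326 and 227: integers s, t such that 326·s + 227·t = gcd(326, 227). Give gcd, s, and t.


Euclidean algorithm on (326, 227) — divide until remainder is 0:
  326 = 1 · 227 + 99
  227 = 2 · 99 + 29
  99 = 3 · 29 + 12
  29 = 2 · 12 + 5
  12 = 2 · 5 + 2
  5 = 2 · 2 + 1
  2 = 2 · 1 + 0
gcd(326, 227) = 1.
Track Bezout coefficients alongside the remainders: start with r₀ = 326 = a·1 + b·0 (s = 1, t = 0) and r₁ = 227 = a·0 + b·1 (s = 0, t = 1); each new remainder r_{k+1} = r_{k-1} − q_k·r_k inherits s_{k+1} = s_{k-1} − q_k·s_k, t_{k+1} = t_{k-1} − q_k·t_k, so r_k = a·s_k + b·t_k at every step:
  q = 1: r = 99, s = 1 − 1·0 = 1, t = 0 − 1·1 = -1  (check: 326·1 + 227·(-1) = 99)
  q = 2: r = 29, s = 0 − 2·1 = -2, t = 1 − 2·(-1) = 3  (check: 326·(-2) + 227·3 = 29)
  q = 3: r = 12, s = 1 − 3·(-2) = 7, t = -1 − 3·3 = -10  (check: 326·7 + 227·(-10) = 12)
  q = 2: r = 5, s = -2 − 2·7 = -16, t = 3 − 2·(-10) = 23  (check: 326·(-16) + 227·23 = 5)
  q = 2: r = 2, s = 7 − 2·(-16) = 39, t = -10 − 2·23 = -56  (check: 326·39 + 227·(-56) = 2)
  q = 2: r = 1, s = -16 − 2·39 = -94, t = 23 − 2·(-56) = 135  (check: 326·(-94) + 227·135 = 1)
The row with r = 1 (the gcd) gives the Bezout coefficients s = -94, t = 135.
Result: 326 · (-94) + 227 · (135) = 1.

gcd(326, 227) = 1; s = -94, t = 135 (check: 326·(-94) + 227·135 = 1).


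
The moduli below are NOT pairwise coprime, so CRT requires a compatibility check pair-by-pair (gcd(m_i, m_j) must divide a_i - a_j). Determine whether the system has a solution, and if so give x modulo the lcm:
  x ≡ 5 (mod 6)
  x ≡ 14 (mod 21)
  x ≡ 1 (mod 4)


Moduli 6, 21, 4 are not pairwise coprime, so CRT works modulo lcm(m_i) when all pairwise compatibility conditions hold.
Pairwise compatibility: gcd(m_i, m_j) must divide a_i - a_j for every pair.
Merge one congruence at a time:
  Start: x ≡ 5 (mod 6).
  Combine with x ≡ 14 (mod 21): gcd(6, 21) = 3; 14 - 5 = 9, which IS divisible by 3, so compatible.
    Write x = 5 + 6·t and substitute into x ≡ 14 (mod 21): 6·t ≡ 14 − 5 = 9 (mod 21).
    Divide the congruence (and modulus) by g = 3: 2·t ≡ 3 (mod 7).
    The inverse of 2 mod 7 is 4 (since 2·4 = 8 = 1·7 + 1), so t ≡ 4·3 = 12 ≡ 5 (mod 7).
    Then x = 5 + 6·5 = 35, valid modulo lcm(6, 21) = 42: x ≡ 35 (mod 42).
  Combine with x ≡ 1 (mod 4): gcd(42, 4) = 2; 1 - 35 = -34, which IS divisible by 2, so compatible.
    Write x = 35 + 42·t and substitute into x ≡ 1 (mod 4): 42·t ≡ 1 − 35 = -34 (mod 4).
    Divide the congruence (and modulus) by g = 2: 21·t ≡ -17 (mod 2).
    Reduce coefficients mod 2: 1·t ≡ 1 (mod 2).
    So t ≡ 1 (mod 2).
    Then x = 35 + 42·1 = 77, valid modulo lcm(42, 4) = 84: x ≡ 77 (mod 84).
Verify: 77 mod 6 = 5, 77 mod 21 = 14, 77 mod 4 = 1.

x ≡ 77 (mod 84).


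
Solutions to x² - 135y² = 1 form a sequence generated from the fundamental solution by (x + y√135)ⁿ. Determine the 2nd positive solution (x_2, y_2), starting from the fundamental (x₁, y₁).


Step 1: Find the fundamental solution (x₁, y₁) of x² - 135y² = 1.
  Expand √135 as a continued fraction. a₀ = ⌊√135⌋ = 11; iterate m_{k+1} = d_k·a_k − m_k, d_{k+1} = (135 − m_{k+1}²)/d_k, a_{k+1} = ⌊(a₀ + m_{k+1})/d_{k+1}⌋ (starting m₀ = 0, d₀ = 1), with convergents p_k = a_k·p_{k-1} + p_{k-2}, q_k = a_k·q_{k-1} + q_{k-2} (p₋₁ = 1, q₋₁ = 0):
  k = 0: a₀ = 11; p₀/q₀ = 11/1; p₀² − 135·q₀² = 121 − 135 = -14.
  k = 1: m = 11, d = 14, a = ⌊(11 + 11)/14⌋ = 1; p/q = (1·11 + 1)/(1·1 + 0) = 12/1; p² − 135·q² = 144 − 135 = 9.
  k = 2: m = 3, d = 9, a = ⌊(11 + 3)/9⌋ = 1; p/q = (1·12 + 11)/(1·1 + 1) = 23/2; p² − 135·q² = 529 − 540 = -11.
  k = 3: m = 6, d = 11, a = ⌊(11 + 6)/11⌋ = 1; p/q = (1·23 + 12)/(1·2 + 1) = 35/3; p² − 135·q² = 1225 − 1215 = 10.
  k = 4: m = 5, d = 10, a = ⌊(11 + 5)/10⌋ = 1; p/q = (1·35 + 23)/(1·3 + 2) = 58/5; p² − 135·q² = 3364 − 3375 = -11.
  k = 5: m = 5, d = 11, a = ⌊(11 + 5)/11⌋ = 1; p/q = (1·58 + 35)/(1·5 + 3) = 93/8; p² − 135·q² = 8649 − 8640 = 9.
  k = 6: m = 6, d = 9, a = ⌊(11 + 6)/9⌋ = 1; p/q = (1·93 + 58)/(1·8 + 5) = 151/13; p² − 135·q² = 22801 − 22815 = -14.
  k = 7: m = 3, d = 14, a = ⌊(11 + 3)/14⌋ = 1; p/q = (1·151 + 93)/(1·13 + 8) = 244/21; p² − 135·q² = 59536 − 59535 = 1.
  The first convergent with p² − 135·q² = 1 gives the fundamental solution (x₁, y₁) = (244, 21).
Step 2: Apply the recurrence (x_{n+1}, y_{n+1}) = (x₁x_n + 135y₁y_n, x₁y_n + y₁x_n) repeatedly.
  From (x_1, y_1) = (244, 21): x_2 = 244·244 + 135·21·21 = 119071; y_2 = 244·21 + 21·244 = 10248.
Step 3: Verify x_2² - 135·y_2² = 14177903041 - 14177903040 = 1 (should be 1). ✓

(x_1, y_1) = (244, 21); (x_2, y_2) = (119071, 10248).


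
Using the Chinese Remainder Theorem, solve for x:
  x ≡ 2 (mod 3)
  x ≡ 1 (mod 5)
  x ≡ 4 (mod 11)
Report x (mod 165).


Moduli 3, 5, 11 are pairwise coprime; by CRT there is a unique solution modulo M = 3 · 5 · 11 = 165.
Solve pairwise, accumulating the modulus:
  Start with x ≡ 2 (mod 3).
  Combine with x ≡ 1 (mod 5): since gcd(3, 5) = 1, we get a unique residue mod 15.
    Write x = 2 + 3·t and substitute into x ≡ 1 (mod 5): 3·t ≡ 1 − 2 = -1 (mod 5).
    Reduce coefficients mod 5: 3·t ≡ 4 (mod 5).
    The inverse of 3 mod 5 is 2 (since 3·2 = 6 = 1·5 + 1), so t ≡ 2·4 = 8 ≡ 3 (mod 5).
    Then x = 2 + 3·3 = 11, valid modulo lcm(3, 5) = 15: x ≡ 11 (mod 15).
  Combine with x ≡ 4 (mod 11): since gcd(15, 11) = 1, we get a unique residue mod 165.
    Write x = 11 + 15·t and substitute into x ≡ 4 (mod 11): 15·t ≡ 4 − 11 = -7 (mod 11).
    Reduce coefficients mod 11: 4·t ≡ 4 (mod 11).
    The inverse of 4 mod 11 is 3 (since 4·3 = 12 = 1·11 + 1), so t ≡ 3·4 = 12 ≡ 1 (mod 11).
    Then x = 11 + 15·1 = 26, valid modulo lcm(15, 11) = 165: x ≡ 26 (mod 165).
Verify: 26 mod 3 = 2 ✓, 26 mod 5 = 1 ✓, 26 mod 11 = 4 ✓.

x ≡ 26 (mod 165).


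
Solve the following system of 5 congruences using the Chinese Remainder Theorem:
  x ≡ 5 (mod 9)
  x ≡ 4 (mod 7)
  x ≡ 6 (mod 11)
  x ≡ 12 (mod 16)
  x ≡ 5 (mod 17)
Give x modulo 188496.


Product of moduli M = 9 · 7 · 11 · 16 · 17 = 188496.
Merge one congruence at a time:
  Start: x ≡ 5 (mod 9).
  Combine with x ≡ 4 (mod 7); new modulus lcm = 63.
    Write x = 5 + 9·t and substitute into x ≡ 4 (mod 7): 9·t ≡ 4 − 5 = -1 (mod 7).
    Reduce coefficients mod 7: 2·t ≡ 6 (mod 7).
    The inverse of 2 mod 7 is 4 (since 2·4 = 8 = 1·7 + 1), so t ≡ 4·6 = 24 ≡ 3 (mod 7).
    Then x = 5 + 9·3 = 32, valid modulo lcm(9, 7) = 63: x ≡ 32 (mod 63).
  Combine with x ≡ 6 (mod 11); new modulus lcm = 693.
    Write x = 32 + 63·t and substitute into x ≡ 6 (mod 11): 63·t ≡ 6 − 32 = -26 (mod 11).
    Reduce coefficients mod 11: 8·t ≡ 7 (mod 11).
    The inverse of 8 mod 11 is 7 (since 8·7 = 56 = 5·11 + 1), so t ≡ 7·7 = 49 ≡ 5 (mod 11).
    Then x = 32 + 63·5 = 347, valid modulo lcm(63, 11) = 693: x ≡ 347 (mod 693).
  Combine with x ≡ 12 (mod 16); new modulus lcm = 11088.
    Write x = 347 + 693·t and substitute into x ≡ 12 (mod 16): 693·t ≡ 12 − 347 = -335 (mod 16).
    Reduce coefficients mod 16: 5·t ≡ 1 (mod 16).
    The inverse of 5 mod 16 is 13 (since 5·13 = 65 = 4·16 + 1), so t ≡ 13·1 = 13 ≡ 13 (mod 16).
    Then x = 347 + 693·13 = 9356, valid modulo lcm(693, 16) = 11088: x ≡ 9356 (mod 11088).
  Combine with x ≡ 5 (mod 17); new modulus lcm = 188496.
    Write x = 9356 + 11088·t and substitute into x ≡ 5 (mod 17): 11088·t ≡ 5 − 9356 = -9351 (mod 17).
    Reduce coefficients mod 17: 4·t ≡ 16 (mod 17).
    The inverse of 4 mod 17 is 13 (since 4·13 = 52 = 3·17 + 1), so t ≡ 13·16 = 208 ≡ 4 (mod 17).
    Then x = 9356 + 11088·4 = 53708, valid modulo lcm(11088, 17) = 188496: x ≡ 53708 (mod 188496).
Verify against each original: 53708 mod 9 = 5, 53708 mod 7 = 4, 53708 mod 11 = 6, 53708 mod 16 = 12, 53708 mod 17 = 5.

x ≡ 53708 (mod 188496).


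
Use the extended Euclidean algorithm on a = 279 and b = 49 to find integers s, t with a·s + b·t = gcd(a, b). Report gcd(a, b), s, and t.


Euclidean algorithm on (279, 49) — divide until remainder is 0:
  279 = 5 · 49 + 34
  49 = 1 · 34 + 15
  34 = 2 · 15 + 4
  15 = 3 · 4 + 3
  4 = 1 · 3 + 1
  3 = 3 · 1 + 0
gcd(279, 49) = 1.
Track Bezout coefficients alongside the remainders: start with r₀ = 279 = a·1 + b·0 (s = 1, t = 0) and r₁ = 49 = a·0 + b·1 (s = 0, t = 1); each new remainder r_{k+1} = r_{k-1} − q_k·r_k inherits s_{k+1} = s_{k-1} − q_k·s_k, t_{k+1} = t_{k-1} − q_k·t_k, so r_k = a·s_k + b·t_k at every step:
  q = 5: r = 34, s = 1 − 5·0 = 1, t = 0 − 5·1 = -5  (check: 279·1 + 49·(-5) = 34)
  q = 1: r = 15, s = 0 − 1·1 = -1, t = 1 − 1·(-5) = 6  (check: 279·(-1) + 49·6 = 15)
  q = 2: r = 4, s = 1 − 2·(-1) = 3, t = -5 − 2·6 = -17  (check: 279·3 + 49·(-17) = 4)
  q = 3: r = 3, s = -1 − 3·3 = -10, t = 6 − 3·(-17) = 57  (check: 279·(-10) + 49·57 = 3)
  q = 1: r = 1, s = 3 − 1·(-10) = 13, t = -17 − 1·57 = -74  (check: 279·13 + 49·(-74) = 1)
The row with r = 1 (the gcd) gives the Bezout coefficients s = 13, t = -74.
Result: 279 · (13) + 49 · (-74) = 1.

gcd(279, 49) = 1; s = 13, t = -74 (check: 279·13 + 49·(-74) = 1).


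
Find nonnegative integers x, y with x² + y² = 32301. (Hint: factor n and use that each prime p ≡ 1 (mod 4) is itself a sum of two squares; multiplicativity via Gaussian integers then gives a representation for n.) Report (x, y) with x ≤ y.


Step 1: Factor n = 32301 = 3^2 · 37 · 97.
Step 2: Check the mod-4 condition on each prime factor: 3 ≡ 3 (mod 4), exponent 2 (must be even); 37 ≡ 1 (mod 4), exponent 1; 97 ≡ 1 (mod 4), exponent 1.
All primes ≡ 3 (mod 4) appear to even exponent (or don't appear), so by the two-squares theorem n IS expressible as a sum of two squares.
Step 3: Build a representation. Group n = k² · m with k = 3 and m = 37 · 97 = 3589 (a product of primes ≡ 1 (mod 4)); a representation of m scales to one of n via (k·x)² + (k·y)² = k²(x² + y²). Each prime p ≡ 1 (mod 4) is itself a sum of two squares; find a² by testing p − a² for a perfect square:
  37: 37 − 1² = 36 = 6² ⇒ 37 = 1² + 6².
  97: 97 − 1² = 96, 97 − 2² = 93, 97 − 3² = 88, 97 − 4² = 81 = 9² ⇒ 97 = 4² + 9².
  Combine using the Brahmagupta–Fibonacci identity (a² + b²)(c² + d²) = (ac − bd)² + (ad + bc)² = (ac + bd)² + (ad − bc)²:
  37 · 97 = 3589: from (1² + 6²)(4² + 9²), take (1·4 − 6·9, 1·9 + 6·4) = (4 − 54, 9 + 24) = (-50, 33); dropping signs (only squares matter) gives (50, 33); check 50² + 33² = 2500 + 1089 = 3589 ✓.
  Scale by k = 3: (3·50, 3·33) = (150, 99).
Step 4: Order so x ≤ y and verify: 99² + 150² = 9801 + 22500 = 32301 = n. ✓

n = 32301 = 99² + 150² (one valid representation with x ≤ y).


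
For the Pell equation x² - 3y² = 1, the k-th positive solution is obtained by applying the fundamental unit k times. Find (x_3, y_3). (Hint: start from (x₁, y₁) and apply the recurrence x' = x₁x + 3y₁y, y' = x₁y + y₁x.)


Step 1: Find the fundamental solution (x₁, y₁) of x² - 3y² = 1.
  Expand √3 as a continued fraction. a₀ = ⌊√3⌋ = 1; iterate m_{k+1} = d_k·a_k − m_k, d_{k+1} = (3 − m_{k+1}²)/d_k, a_{k+1} = ⌊(a₀ + m_{k+1})/d_{k+1}⌋ (starting m₀ = 0, d₀ = 1), with convergents p_k = a_k·p_{k-1} + p_{k-2}, q_k = a_k·q_{k-1} + q_{k-2} (p₋₁ = 1, q₋₁ = 0):
  k = 0: a₀ = 1; p₀/q₀ = 1/1; p₀² − 3·q₀² = 1 − 3 = -2.
  k = 1: m = 1, d = 2, a = ⌊(1 + 1)/2⌋ = 1; p/q = (1·1 + 1)/(1·1 + 0) = 2/1; p² − 3·q² = 4 − 3 = 1.
  The first convergent with p² − 3·q² = 1 gives the fundamental solution (x₁, y₁) = (2, 1).
Step 2: Apply the recurrence (x_{n+1}, y_{n+1}) = (x₁x_n + 3y₁y_n, x₁y_n + y₁x_n) repeatedly.
  From (x_1, y_1) = (2, 1): x_2 = 2·2 + 3·1·1 = 7; y_2 = 2·1 + 1·2 = 4.
  From (x_2, y_2) = (7, 4): x_3 = 2·7 + 3·1·4 = 26; y_3 = 2·4 + 1·7 = 15.
Step 3: Verify x_3² - 3·y_3² = 676 - 675 = 1 (should be 1). ✓

(x_1, y_1) = (2, 1); (x_3, y_3) = (26, 15).


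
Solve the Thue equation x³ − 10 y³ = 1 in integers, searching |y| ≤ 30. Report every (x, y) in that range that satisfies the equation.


The equation is x³ - 10y³ = 1. For fixed y, x³ = 10·y³ + 1, so a solution requires the RHS to be a perfect cube.
Strategy: iterate y from -30 to 30, compute RHS = 10·y³ + 1, and check whether it is a (positive or negative) perfect cube.
Check small values of y:
  y = 0: RHS = 1 = (1)³ ⇒ x = 1 works.
  y = 1: RHS = 11 is not a perfect cube.
  y = -1: RHS = -9 is not a perfect cube.
  y = 2: RHS = 81 is not a perfect cube.
  y = -2: RHS = -79 is not a perfect cube.
  y = 3: RHS = 271 is not a perfect cube.
  y = -3: RHS = -269 is not a perfect cube.
Continuing the search up to |y| = 30 finds no further solutions beyond those listed.
Collected solutions: (1, 0).

Solutions (with |y| ≤ 30): (1, 0).


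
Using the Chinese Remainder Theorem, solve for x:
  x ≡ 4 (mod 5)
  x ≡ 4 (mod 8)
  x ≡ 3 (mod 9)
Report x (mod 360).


Moduli 5, 8, 9 are pairwise coprime; by CRT there is a unique solution modulo M = 5 · 8 · 9 = 360.
Solve pairwise, accumulating the modulus:
  Start with x ≡ 4 (mod 5).
  Combine with x ≡ 4 (mod 8): since gcd(5, 8) = 1, we get a unique residue mod 40.
    Write x = 4 + 5·t and substitute into x ≡ 4 (mod 8): 5·t ≡ 4 − 4 = 0 (mod 8).
    The inverse of 5 mod 8 is 5 (since 5·5 = 25 = 3·8 + 1), so t ≡ 5·0 = 0 ≡ 0 (mod 8).
    Then x = 4 + 5·0 = 4, valid modulo lcm(5, 8) = 40: x ≡ 4 (mod 40).
  Combine with x ≡ 3 (mod 9): since gcd(40, 9) = 1, we get a unique residue mod 360.
    Write x = 4 + 40·t and substitute into x ≡ 3 (mod 9): 40·t ≡ 3 − 4 = -1 (mod 9).
    Reduce coefficients mod 9: 4·t ≡ 8 (mod 9).
    The inverse of 4 mod 9 is 7 (since 4·7 = 28 = 3·9 + 1), so t ≡ 7·8 = 56 ≡ 2 (mod 9).
    Then x = 4 + 40·2 = 84, valid modulo lcm(40, 9) = 360: x ≡ 84 (mod 360).
Verify: 84 mod 5 = 4 ✓, 84 mod 8 = 4 ✓, 84 mod 9 = 3 ✓.

x ≡ 84 (mod 360).


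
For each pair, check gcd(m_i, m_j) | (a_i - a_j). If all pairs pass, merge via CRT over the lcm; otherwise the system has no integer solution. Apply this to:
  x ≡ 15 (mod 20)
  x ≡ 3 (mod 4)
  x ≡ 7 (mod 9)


Moduli 20, 4, 9 are not pairwise coprime, so CRT works modulo lcm(m_i) when all pairwise compatibility conditions hold.
Pairwise compatibility: gcd(m_i, m_j) must divide a_i - a_j for every pair.
Merge one congruence at a time:
  Start: x ≡ 15 (mod 20).
  Combine with x ≡ 3 (mod 4): gcd(20, 4) = 4; 3 - 15 = -12, which IS divisible by 4, so compatible.
    Write x = 15 + 20·t and substitute into x ≡ 3 (mod 4): 20·t ≡ 3 − 15 = -12 (mod 4).
    Divide the congruence (and modulus) by g = 4: 5·t ≡ -3 (mod 1).
    Modulo 1 every t works; take t = 0.
    Then x = 15 + 20·0 = 15, valid modulo lcm(20, 4) = 20: x ≡ 15 (mod 20).
  Combine with x ≡ 7 (mod 9): gcd(20, 9) = 1; 7 - 15 = -8, which IS divisible by 1, so compatible.
    Write x = 15 + 20·t and substitute into x ≡ 7 (mod 9): 20·t ≡ 7 − 15 = -8 (mod 9).
    Reduce coefficients mod 9: 2·t ≡ 1 (mod 9).
    The inverse of 2 mod 9 is 5 (since 2·5 = 10 = 1·9 + 1), so t ≡ 5·1 = 5 ≡ 5 (mod 9).
    Then x = 15 + 20·5 = 115, valid modulo lcm(20, 9) = 180: x ≡ 115 (mod 180).
Verify: 115 mod 20 = 15, 115 mod 4 = 3, 115 mod 9 = 7.

x ≡ 115 (mod 180).


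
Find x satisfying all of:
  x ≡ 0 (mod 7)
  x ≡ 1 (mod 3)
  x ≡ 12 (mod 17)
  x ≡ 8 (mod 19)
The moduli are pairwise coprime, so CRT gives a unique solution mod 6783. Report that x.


Product of moduli M = 7 · 3 · 17 · 19 = 6783.
Merge one congruence at a time:
  Start: x ≡ 0 (mod 7).
  Combine with x ≡ 1 (mod 3); new modulus lcm = 21.
    Write x = 0 + 7·t and substitute into x ≡ 1 (mod 3): 7·t ≡ 1 − 0 = 1 (mod 3).
    Reduce coefficients mod 3: 1·t ≡ 1 (mod 3).
    So t ≡ 1 (mod 3).
    Then x = 0 + 7·1 = 7, valid modulo lcm(7, 3) = 21: x ≡ 7 (mod 21).
  Combine with x ≡ 12 (mod 17); new modulus lcm = 357.
    Write x = 7 + 21·t and substitute into x ≡ 12 (mod 17): 21·t ≡ 12 − 7 = 5 (mod 17).
    Reduce coefficients mod 17: 4·t ≡ 5 (mod 17).
    The inverse of 4 mod 17 is 13 (since 4·13 = 52 = 3·17 + 1), so t ≡ 13·5 = 65 ≡ 14 (mod 17).
    Then x = 7 + 21·14 = 301, valid modulo lcm(21, 17) = 357: x ≡ 301 (mod 357).
  Combine with x ≡ 8 (mod 19); new modulus lcm = 6783.
    Write x = 301 + 357·t and substitute into x ≡ 8 (mod 19): 357·t ≡ 8 − 301 = -293 (mod 19).
    Reduce coefficients mod 19: 15·t ≡ 11 (mod 19).
    The inverse of 15 mod 19 is 14 (since 15·14 = 210 = 11·19 + 1), so t ≡ 14·11 = 154 ≡ 2 (mod 19).
    Then x = 301 + 357·2 = 1015, valid modulo lcm(357, 19) = 6783: x ≡ 1015 (mod 6783).
Verify against each original: 1015 mod 7 = 0, 1015 mod 3 = 1, 1015 mod 17 = 12, 1015 mod 19 = 8.

x ≡ 1015 (mod 6783).


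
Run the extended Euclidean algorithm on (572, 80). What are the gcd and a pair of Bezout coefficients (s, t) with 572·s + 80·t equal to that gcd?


Euclidean algorithm on (572, 80) — divide until remainder is 0:
  572 = 7 · 80 + 12
  80 = 6 · 12 + 8
  12 = 1 · 8 + 4
  8 = 2 · 4 + 0
gcd(572, 80) = 4.
Track Bezout coefficients alongside the remainders: start with r₀ = 572 = a·1 + b·0 (s = 1, t = 0) and r₁ = 80 = a·0 + b·1 (s = 0, t = 1); each new remainder r_{k+1} = r_{k-1} − q_k·r_k inherits s_{k+1} = s_{k-1} − q_k·s_k, t_{k+1} = t_{k-1} − q_k·t_k, so r_k = a·s_k + b·t_k at every step:
  q = 7: r = 12, s = 1 − 7·0 = 1, t = 0 − 7·1 = -7  (check: 572·1 + 80·(-7) = 12)
  q = 6: r = 8, s = 0 − 6·1 = -6, t = 1 − 6·(-7) = 43  (check: 572·(-6) + 80·43 = 8)
  q = 1: r = 4, s = 1 − 1·(-6) = 7, t = -7 − 1·43 = -50  (check: 572·7 + 80·(-50) = 4)
The row with r = 4 (the gcd) gives the Bezout coefficients s = 7, t = -50.
Result: 572 · (7) + 80 · (-50) = 4.

gcd(572, 80) = 4; s = 7, t = -50 (check: 572·7 + 80·(-50) = 4).


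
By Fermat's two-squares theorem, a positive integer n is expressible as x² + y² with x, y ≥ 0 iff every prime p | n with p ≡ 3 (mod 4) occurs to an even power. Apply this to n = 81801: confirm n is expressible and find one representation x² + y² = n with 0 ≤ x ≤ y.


Step 1: Factor n = 81801 = 3^2 · 61 · 149.
Step 2: Check the mod-4 condition on each prime factor: 3 ≡ 3 (mod 4), exponent 2 (must be even); 61 ≡ 1 (mod 4), exponent 1; 149 ≡ 1 (mod 4), exponent 1.
All primes ≡ 3 (mod 4) appear to even exponent (or don't appear), so by the two-squares theorem n IS expressible as a sum of two squares.
Step 3: Build a representation. Group n = k² · m with k = 3 and m = 61 · 149 = 9089 (a product of primes ≡ 1 (mod 4)); a representation of m scales to one of n via (k·x)² + (k·y)² = k²(x² + y²). Each prime p ≡ 1 (mod 4) is itself a sum of two squares; find a² by testing p − a² for a perfect square:
  61: 61 − 1² = 60, 61 − 2² = 57, 61 − 3² = 52, 61 − 4² = 45, 61 − 5² = 36 = 6² ⇒ 61 = 5² + 6².
  149: 149 − 1² = 148, 149 − 2² = 145, 149 − 3² = 140, 149 − 4² = 133, 149 − 5² = 124, 149 − 6² = 113, 149 − 7² = 100 = 10² ⇒ 149 = 7² + 10².
  Combine using the Brahmagupta–Fibonacci identity (a² + b²)(c² + d²) = (ac − bd)² + (ad + bc)² = (ac + bd)² + (ad − bc)²:
  61 · 149 = 9089: from (5² + 6²)(7² + 10²), take (5·7 − 6·10, 5·10 + 6·7) = (35 − 60, 50 + 42) = (-25, 92); dropping signs (only squares matter) gives (25, 92); check 25² + 92² = 625 + 8464 = 9089 ✓.
  Scale by k = 3: (3·25, 3·92) = (75, 276).
Step 4: Order so x ≤ y and verify: 75² + 276² = 5625 + 76176 = 81801 = n. ✓

n = 81801 = 75² + 276² (one valid representation with x ≤ y).


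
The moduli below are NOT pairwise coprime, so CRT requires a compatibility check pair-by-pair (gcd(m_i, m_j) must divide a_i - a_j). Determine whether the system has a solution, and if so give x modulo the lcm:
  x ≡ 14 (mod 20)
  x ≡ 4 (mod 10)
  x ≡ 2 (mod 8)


Moduli 20, 10, 8 are not pairwise coprime, so CRT works modulo lcm(m_i) when all pairwise compatibility conditions hold.
Pairwise compatibility: gcd(m_i, m_j) must divide a_i - a_j for every pair.
Merge one congruence at a time:
  Start: x ≡ 14 (mod 20).
  Combine with x ≡ 4 (mod 10): gcd(20, 10) = 10; 4 - 14 = -10, which IS divisible by 10, so compatible.
    Write x = 14 + 20·t and substitute into x ≡ 4 (mod 10): 20·t ≡ 4 − 14 = -10 (mod 10).
    Divide the congruence (and modulus) by g = 10: 2·t ≡ -1 (mod 1).
    Modulo 1 every t works; take t = 0.
    Then x = 14 + 20·0 = 14, valid modulo lcm(20, 10) = 20: x ≡ 14 (mod 20).
  Combine with x ≡ 2 (mod 8): gcd(20, 8) = 4; 2 - 14 = -12, which IS divisible by 4, so compatible.
    Write x = 14 + 20·t and substitute into x ≡ 2 (mod 8): 20·t ≡ 2 − 14 = -12 (mod 8).
    Divide the congruence (and modulus) by g = 4: 5·t ≡ -3 (mod 2).
    Reduce coefficients mod 2: 1·t ≡ 1 (mod 2).
    So t ≡ 1 (mod 2).
    Then x = 14 + 20·1 = 34, valid modulo lcm(20, 8) = 40: x ≡ 34 (mod 40).
Verify: 34 mod 20 = 14, 34 mod 10 = 4, 34 mod 8 = 2.

x ≡ 34 (mod 40).


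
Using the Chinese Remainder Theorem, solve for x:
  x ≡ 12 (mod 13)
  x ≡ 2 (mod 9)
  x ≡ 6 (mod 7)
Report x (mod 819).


Moduli 13, 9, 7 are pairwise coprime; by CRT there is a unique solution modulo M = 13 · 9 · 7 = 819.
Solve pairwise, accumulating the modulus:
  Start with x ≡ 12 (mod 13).
  Combine with x ≡ 2 (mod 9): since gcd(13, 9) = 1, we get a unique residue mod 117.
    Write x = 12 + 13·t and substitute into x ≡ 2 (mod 9): 13·t ≡ 2 − 12 = -10 (mod 9).
    Reduce coefficients mod 9: 4·t ≡ 8 (mod 9).
    The inverse of 4 mod 9 is 7 (since 4·7 = 28 = 3·9 + 1), so t ≡ 7·8 = 56 ≡ 2 (mod 9).
    Then x = 12 + 13·2 = 38, valid modulo lcm(13, 9) = 117: x ≡ 38 (mod 117).
  Combine with x ≡ 6 (mod 7): since gcd(117, 7) = 1, we get a unique residue mod 819.
    Write x = 38 + 117·t and substitute into x ≡ 6 (mod 7): 117·t ≡ 6 − 38 = -32 (mod 7).
    Reduce coefficients mod 7: 5·t ≡ 3 (mod 7).
    The inverse of 5 mod 7 is 3 (since 5·3 = 15 = 2·7 + 1), so t ≡ 3·3 = 9 ≡ 2 (mod 7).
    Then x = 38 + 117·2 = 272, valid modulo lcm(117, 7) = 819: x ≡ 272 (mod 819).
Verify: 272 mod 13 = 12 ✓, 272 mod 9 = 2 ✓, 272 mod 7 = 6 ✓.

x ≡ 272 (mod 819).


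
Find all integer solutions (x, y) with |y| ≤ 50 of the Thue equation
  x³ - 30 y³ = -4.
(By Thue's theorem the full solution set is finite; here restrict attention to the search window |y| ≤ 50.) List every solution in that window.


The equation is x³ - 30y³ = -4. For fixed y, x³ = 30·y³ − 4, so a solution requires the RHS to be a perfect cube.
Strategy: iterate y from -50 to 50, compute RHS = 30·y³ − 4, and check whether it is a (positive or negative) perfect cube.
Check small values of y:
  y = 0: RHS = -4 is not a perfect cube.
  y = 1: RHS = 26 is not a perfect cube.
  y = -1: RHS = -34 is not a perfect cube.
  y = 2: RHS = 236 is not a perfect cube.
  y = -2: RHS = -244 is not a perfect cube.
  y = 3: RHS = 806 is not a perfect cube.
  y = -3: RHS = -814 is not a perfect cube.
Continuing the search up to |y| = 50 finds no solutions either.
No (x, y) in the scanned range satisfies the equation.

No integer solutions with |y| ≤ 50.


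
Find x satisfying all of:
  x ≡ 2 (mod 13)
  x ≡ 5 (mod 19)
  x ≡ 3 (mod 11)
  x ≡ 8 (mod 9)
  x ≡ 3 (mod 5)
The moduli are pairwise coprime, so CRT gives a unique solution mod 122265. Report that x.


Product of moduli M = 13 · 19 · 11 · 9 · 5 = 122265.
Merge one congruence at a time:
  Start: x ≡ 2 (mod 13).
  Combine with x ≡ 5 (mod 19); new modulus lcm = 247.
    Write x = 2 + 13·t and substitute into x ≡ 5 (mod 19): 13·t ≡ 5 − 2 = 3 (mod 19).
    The inverse of 13 mod 19 is 3 (since 13·3 = 39 = 2·19 + 1), so t ≡ 3·3 = 9 ≡ 9 (mod 19).
    Then x = 2 + 13·9 = 119, valid modulo lcm(13, 19) = 247: x ≡ 119 (mod 247).
  Combine with x ≡ 3 (mod 11); new modulus lcm = 2717.
    Write x = 119 + 247·t and substitute into x ≡ 3 (mod 11): 247·t ≡ 3 − 119 = -116 (mod 11).
    Reduce coefficients mod 11: 5·t ≡ 5 (mod 11).
    The inverse of 5 mod 11 is 9 (since 5·9 = 45 = 4·11 + 1), so t ≡ 9·5 = 45 ≡ 1 (mod 11).
    Then x = 119 + 247·1 = 366, valid modulo lcm(247, 11) = 2717: x ≡ 366 (mod 2717).
  Combine with x ≡ 8 (mod 9); new modulus lcm = 24453.
    Write x = 366 + 2717·t and substitute into x ≡ 8 (mod 9): 2717·t ≡ 8 − 366 = -358 (mod 9).
    Reduce coefficients mod 9: 8·t ≡ 2 (mod 9).
    The inverse of 8 mod 9 is 8 (since 8·8 = 64 = 7·9 + 1), so t ≡ 8·2 = 16 ≡ 7 (mod 9).
    Then x = 366 + 2717·7 = 19385, valid modulo lcm(2717, 9) = 24453: x ≡ 19385 (mod 24453).
  Combine with x ≡ 3 (mod 5); new modulus lcm = 122265.
    Write x = 19385 + 24453·t and substitute into x ≡ 3 (mod 5): 24453·t ≡ 3 − 19385 = -19382 (mod 5).
    Reduce coefficients mod 5: 3·t ≡ 3 (mod 5).
    The inverse of 3 mod 5 is 2 (since 3·2 = 6 = 1·5 + 1), so t ≡ 2·3 = 6 ≡ 1 (mod 5).
    Then x = 19385 + 24453·1 = 43838, valid modulo lcm(24453, 5) = 122265: x ≡ 43838 (mod 122265).
Verify against each original: 43838 mod 13 = 2, 43838 mod 19 = 5, 43838 mod 11 = 3, 43838 mod 9 = 8, 43838 mod 5 = 3.

x ≡ 43838 (mod 122265).


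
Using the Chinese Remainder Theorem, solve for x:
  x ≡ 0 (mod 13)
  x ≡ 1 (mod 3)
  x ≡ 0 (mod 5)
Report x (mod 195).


Moduli 13, 3, 5 are pairwise coprime; by CRT there is a unique solution modulo M = 13 · 3 · 5 = 195.
Solve pairwise, accumulating the modulus:
  Start with x ≡ 0 (mod 13).
  Combine with x ≡ 1 (mod 3): since gcd(13, 3) = 1, we get a unique residue mod 39.
    Write x = 0 + 13·t and substitute into x ≡ 1 (mod 3): 13·t ≡ 1 − 0 = 1 (mod 3).
    Reduce coefficients mod 3: 1·t ≡ 1 (mod 3).
    So t ≡ 1 (mod 3).
    Then x = 0 + 13·1 = 13, valid modulo lcm(13, 3) = 39: x ≡ 13 (mod 39).
  Combine with x ≡ 0 (mod 5): since gcd(39, 5) = 1, we get a unique residue mod 195.
    Write x = 13 + 39·t and substitute into x ≡ 0 (mod 5): 39·t ≡ 0 − 13 = -13 (mod 5).
    Reduce coefficients mod 5: 4·t ≡ 2 (mod 5).
    The inverse of 4 mod 5 is 4 (since 4·4 = 16 = 3·5 + 1), so t ≡ 4·2 = 8 ≡ 3 (mod 5).
    Then x = 13 + 39·3 = 130, valid modulo lcm(39, 5) = 195: x ≡ 130 (mod 195).
Verify: 130 mod 13 = 0 ✓, 130 mod 3 = 1 ✓, 130 mod 5 = 0 ✓.

x ≡ 130 (mod 195).


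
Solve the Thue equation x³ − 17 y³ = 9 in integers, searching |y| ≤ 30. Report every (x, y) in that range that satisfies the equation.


The equation is x³ - 17y³ = 9. For fixed y, x³ = 17·y³ + 9, so a solution requires the RHS to be a perfect cube.
Strategy: iterate y from -30 to 30, compute RHS = 17·y³ + 9, and check whether it is a (positive or negative) perfect cube.
Check small values of y:
  y = 0: RHS = 9 is not a perfect cube.
  y = 1: RHS = 26 is not a perfect cube.
  y = -1: RHS = -8 = (-2)³ ⇒ x = -2 works.
  y = 2: RHS = 145 is not a perfect cube.
  y = -2: RHS = -127 is not a perfect cube.
  y = 3: RHS = 468 is not a perfect cube.
  y = -3: RHS = -450 is not a perfect cube.
Continuing the search up to |y| = 30 finds no further solutions beyond those listed.
Collected solutions: (-2, -1).

Solutions (with |y| ≤ 30): (-2, -1).


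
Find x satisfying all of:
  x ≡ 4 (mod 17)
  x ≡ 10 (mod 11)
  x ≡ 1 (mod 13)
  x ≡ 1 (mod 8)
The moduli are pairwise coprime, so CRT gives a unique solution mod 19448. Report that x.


Product of moduli M = 17 · 11 · 13 · 8 = 19448.
Merge one congruence at a time:
  Start: x ≡ 4 (mod 17).
  Combine with x ≡ 10 (mod 11); new modulus lcm = 187.
    Write x = 4 + 17·t and substitute into x ≡ 10 (mod 11): 17·t ≡ 10 − 4 = 6 (mod 11).
    Reduce coefficients mod 11: 6·t ≡ 6 (mod 11).
    The inverse of 6 mod 11 is 2 (since 6·2 = 12 = 1·11 + 1), so t ≡ 2·6 = 12 ≡ 1 (mod 11).
    Then x = 4 + 17·1 = 21, valid modulo lcm(17, 11) = 187: x ≡ 21 (mod 187).
  Combine with x ≡ 1 (mod 13); new modulus lcm = 2431.
    Write x = 21 + 187·t and substitute into x ≡ 1 (mod 13): 187·t ≡ 1 − 21 = -20 (mod 13).
    Reduce coefficients mod 13: 5·t ≡ 6 (mod 13).
    The inverse of 5 mod 13 is 8 (since 5·8 = 40 = 3·13 + 1), so t ≡ 8·6 = 48 ≡ 9 (mod 13).
    Then x = 21 + 187·9 = 1704, valid modulo lcm(187, 13) = 2431: x ≡ 1704 (mod 2431).
  Combine with x ≡ 1 (mod 8); new modulus lcm = 19448.
    Write x = 1704 + 2431·t and substitute into x ≡ 1 (mod 8): 2431·t ≡ 1 − 1704 = -1703 (mod 8).
    Reduce coefficients mod 8: 7·t ≡ 1 (mod 8).
    The inverse of 7 mod 8 is 7 (since 7·7 = 49 = 6·8 + 1), so t ≡ 7·1 = 7 ≡ 7 (mod 8).
    Then x = 1704 + 2431·7 = 18721, valid modulo lcm(2431, 8) = 19448: x ≡ 18721 (mod 19448).
Verify against each original: 18721 mod 17 = 4, 18721 mod 11 = 10, 18721 mod 13 = 1, 18721 mod 8 = 1.

x ≡ 18721 (mod 19448).


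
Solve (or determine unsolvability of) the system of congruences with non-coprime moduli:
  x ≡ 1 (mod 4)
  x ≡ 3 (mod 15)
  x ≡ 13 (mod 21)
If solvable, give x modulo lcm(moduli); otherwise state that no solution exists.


Moduli 4, 15, 21 are not pairwise coprime, so CRT works modulo lcm(m_i) when all pairwise compatibility conditions hold.
Pairwise compatibility: gcd(m_i, m_j) must divide a_i - a_j for every pair.
Merge one congruence at a time:
  Start: x ≡ 1 (mod 4).
  Combine with x ≡ 3 (mod 15): gcd(4, 15) = 1; 3 - 1 = 2, which IS divisible by 1, so compatible.
    Write x = 1 + 4·t and substitute into x ≡ 3 (mod 15): 4·t ≡ 3 − 1 = 2 (mod 15).
    The inverse of 4 mod 15 is 4 (since 4·4 = 16 = 1·15 + 1), so t ≡ 4·2 = 8 ≡ 8 (mod 15).
    Then x = 1 + 4·8 = 33, valid modulo lcm(4, 15) = 60: x ≡ 33 (mod 60).
  Combine with x ≡ 13 (mod 21): gcd(60, 21) = 3, and 13 - 33 = -20 is NOT divisible by 3.
    ⇒ system is inconsistent (no integer solution).

No solution (the system is inconsistent).


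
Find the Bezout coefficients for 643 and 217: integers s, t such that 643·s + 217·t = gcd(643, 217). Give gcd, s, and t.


Euclidean algorithm on (643, 217) — divide until remainder is 0:
  643 = 2 · 217 + 209
  217 = 1 · 209 + 8
  209 = 26 · 8 + 1
  8 = 8 · 1 + 0
gcd(643, 217) = 1.
Track Bezout coefficients alongside the remainders: start with r₀ = 643 = a·1 + b·0 (s = 1, t = 0) and r₁ = 217 = a·0 + b·1 (s = 0, t = 1); each new remainder r_{k+1} = r_{k-1} − q_k·r_k inherits s_{k+1} = s_{k-1} − q_k·s_k, t_{k+1} = t_{k-1} − q_k·t_k, so r_k = a·s_k + b·t_k at every step:
  q = 2: r = 209, s = 1 − 2·0 = 1, t = 0 − 2·1 = -2  (check: 643·1 + 217·(-2) = 209)
  q = 1: r = 8, s = 0 − 1·1 = -1, t = 1 − 1·(-2) = 3  (check: 643·(-1) + 217·3 = 8)
  q = 26: r = 1, s = 1 − 26·(-1) = 27, t = -2 − 26·3 = -80  (check: 643·27 + 217·(-80) = 1)
The row with r = 1 (the gcd) gives the Bezout coefficients s = 27, t = -80.
Result: 643 · (27) + 217 · (-80) = 1.

gcd(643, 217) = 1; s = 27, t = -80 (check: 643·27 + 217·(-80) = 1).
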